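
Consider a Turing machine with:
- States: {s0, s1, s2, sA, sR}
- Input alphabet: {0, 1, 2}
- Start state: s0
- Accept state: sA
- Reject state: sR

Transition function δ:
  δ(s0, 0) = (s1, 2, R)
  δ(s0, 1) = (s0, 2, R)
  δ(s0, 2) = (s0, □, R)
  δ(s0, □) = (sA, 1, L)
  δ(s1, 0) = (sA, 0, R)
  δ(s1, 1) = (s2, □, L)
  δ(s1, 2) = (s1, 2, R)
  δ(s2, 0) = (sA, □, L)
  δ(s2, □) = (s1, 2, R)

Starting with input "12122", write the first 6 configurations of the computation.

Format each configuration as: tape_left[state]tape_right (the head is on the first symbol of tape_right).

Transitions applied:
Step 1: δ(s0, 1) = (s0, 2, R)
Step 2: δ(s0, 2) = (s0, □, R)
Step 3: δ(s0, 1) = (s0, 2, R)
Step 4: δ(s0, 2) = (s0, □, R)
Step 5: δ(s0, 2) = (s0, □, R)

The first 6 configurations are:
[s0]12122 ⊢ 2[s0]2122 ⊢ 2□[s0]122 ⊢ 2□2[s0]22 ⊢ 2□2□[s0]2 ⊢ 2□2□□[s0]□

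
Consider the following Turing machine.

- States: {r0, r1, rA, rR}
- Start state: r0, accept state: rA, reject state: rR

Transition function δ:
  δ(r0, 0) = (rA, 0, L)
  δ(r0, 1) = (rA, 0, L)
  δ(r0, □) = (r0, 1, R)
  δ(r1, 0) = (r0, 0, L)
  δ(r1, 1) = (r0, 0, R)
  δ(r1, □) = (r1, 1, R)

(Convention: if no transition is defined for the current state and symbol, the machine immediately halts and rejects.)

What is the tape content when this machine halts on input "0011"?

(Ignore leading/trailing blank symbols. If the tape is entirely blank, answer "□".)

Execution trace:
Initial: [r0]0011
Step 1: δ(r0, 0) = (rA, 0, L) → [rA]□0011

The machine reaches the accept state rA and halts.

Final tape (ignoring leading/trailing blanks): 0011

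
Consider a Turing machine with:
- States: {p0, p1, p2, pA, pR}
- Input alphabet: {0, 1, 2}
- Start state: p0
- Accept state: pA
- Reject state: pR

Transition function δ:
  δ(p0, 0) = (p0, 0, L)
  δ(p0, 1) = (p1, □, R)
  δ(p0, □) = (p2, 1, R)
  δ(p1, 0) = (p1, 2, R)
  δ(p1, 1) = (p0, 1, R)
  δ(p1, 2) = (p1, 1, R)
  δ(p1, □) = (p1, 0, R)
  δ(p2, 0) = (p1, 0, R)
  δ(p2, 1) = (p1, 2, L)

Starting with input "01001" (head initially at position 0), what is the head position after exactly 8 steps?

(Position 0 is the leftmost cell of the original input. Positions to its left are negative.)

Execution trace (head position shown):
Step 0: [p0]01001  (head at position 0)
Step 1: move left → [p0]□01001  (head at position -1)
Step 2: move right → 1[p2]01001  (head at position 0)
Step 3: move right → 10[p1]1001  (head at position 1)
Step 4: move right → 101[p0]001  (head at position 2)
Step 5: move left → 10[p0]1001  (head at position 1)
Step 6: move right → 10□[p1]001  (head at position 2)
Step 7: move right → 10□2[p1]01  (head at position 3)
Step 8: move right → 10□22[p1]1  (head at position 4)

After 8 steps, the head is at position 4.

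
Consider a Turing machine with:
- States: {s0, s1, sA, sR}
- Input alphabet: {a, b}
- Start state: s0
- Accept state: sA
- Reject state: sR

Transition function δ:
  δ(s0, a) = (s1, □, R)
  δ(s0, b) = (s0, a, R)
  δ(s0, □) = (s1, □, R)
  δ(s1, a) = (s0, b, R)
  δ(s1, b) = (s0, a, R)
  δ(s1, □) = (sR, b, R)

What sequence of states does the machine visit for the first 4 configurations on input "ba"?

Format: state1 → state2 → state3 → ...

Execution trace:
Initial: [s0]ba
Step 1: δ(s0, b) = (s0, a, R) → a[s0]a
Step 2: δ(s0, a) = (s1, □, R) → a□[s1]□
Step 3: δ(s1, □) = (sR, b, R) → a□b[sR]□

The machine reaches the reject state sR and halts.

State sequence: s0 → s0 → s1 → sR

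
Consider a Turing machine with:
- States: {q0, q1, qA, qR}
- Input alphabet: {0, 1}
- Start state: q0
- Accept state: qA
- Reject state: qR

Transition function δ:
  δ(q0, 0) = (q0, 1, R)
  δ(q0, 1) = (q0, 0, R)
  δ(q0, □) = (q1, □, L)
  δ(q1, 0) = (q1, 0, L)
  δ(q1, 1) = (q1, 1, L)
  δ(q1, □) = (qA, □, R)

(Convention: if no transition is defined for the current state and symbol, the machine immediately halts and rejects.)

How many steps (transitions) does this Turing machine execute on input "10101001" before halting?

Execution trace:
Initial: [q0]10101001
Step 1: δ(q0, 1) = (q0, 0, R) → 0[q0]0101001
Step 2: δ(q0, 0) = (q0, 1, R) → 01[q0]101001
Step 3: δ(q0, 1) = (q0, 0, R) → 010[q0]01001
Step 4: δ(q0, 0) = (q0, 1, R) → 0101[q0]1001
Step 5: δ(q0, 1) = (q0, 0, R) → 01010[q0]001
Step 6: δ(q0, 0) = (q0, 1, R) → 010101[q0]01
Step 7: δ(q0, 0) = (q0, 1, R) → 0101011[q0]1
Step 8: δ(q0, 1) = (q0, 0, R) → 01010110[q0]□
Step 9: δ(q0, □) = (q1, □, L) → 0101011[q1]0□
Step 10: δ(q1, 0) = (q1, 0, L) → 010101[q1]10□
Step 11: δ(q1, 1) = (q1, 1, L) → 01010[q1]110□
Step 12: δ(q1, 1) = (q1, 1, L) → 0101[q1]0110□
Step 13: δ(q1, 0) = (q1, 0, L) → 010[q1]10110□
Step 14: δ(q1, 1) = (q1, 1, L) → 01[q1]010110□
Step 15: δ(q1, 0) = (q1, 0, L) → 0[q1]1010110□
Step 16: δ(q1, 1) = (q1, 1, L) → [q1]01010110□
Step 17: δ(q1, 0) = (q1, 0, L) → [q1]□01010110□
Step 18: δ(q1, □) = (qA, □, R) → □[qA]01010110□

The machine reaches the accept state qA and halts.

The machine executed 18 steps before halting.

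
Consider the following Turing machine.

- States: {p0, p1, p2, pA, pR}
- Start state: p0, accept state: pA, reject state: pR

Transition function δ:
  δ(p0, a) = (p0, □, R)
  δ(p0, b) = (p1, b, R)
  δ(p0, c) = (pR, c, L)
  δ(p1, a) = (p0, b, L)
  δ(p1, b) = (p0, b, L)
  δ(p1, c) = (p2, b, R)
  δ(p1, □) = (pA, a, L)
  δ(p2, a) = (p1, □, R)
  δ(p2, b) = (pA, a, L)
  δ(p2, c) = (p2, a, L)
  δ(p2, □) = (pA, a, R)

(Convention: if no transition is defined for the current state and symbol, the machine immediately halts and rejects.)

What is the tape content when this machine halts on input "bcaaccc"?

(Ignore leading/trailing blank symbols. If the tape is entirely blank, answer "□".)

Execution trace:
Initial: [p0]bcaaccc
Step 1: δ(p0, b) = (p1, b, R) → b[p1]caaccc
Step 2: δ(p1, c) = (p2, b, R) → bb[p2]aaccc
Step 3: δ(p2, a) = (p1, □, R) → bb□[p1]accc
Step 4: δ(p1, a) = (p0, b, L) → bb[p0]□bccc

No transition is defined for δ(p0, □). By convention the machine halts and rejects.

Final tape (ignoring leading/trailing blanks): bb□bccc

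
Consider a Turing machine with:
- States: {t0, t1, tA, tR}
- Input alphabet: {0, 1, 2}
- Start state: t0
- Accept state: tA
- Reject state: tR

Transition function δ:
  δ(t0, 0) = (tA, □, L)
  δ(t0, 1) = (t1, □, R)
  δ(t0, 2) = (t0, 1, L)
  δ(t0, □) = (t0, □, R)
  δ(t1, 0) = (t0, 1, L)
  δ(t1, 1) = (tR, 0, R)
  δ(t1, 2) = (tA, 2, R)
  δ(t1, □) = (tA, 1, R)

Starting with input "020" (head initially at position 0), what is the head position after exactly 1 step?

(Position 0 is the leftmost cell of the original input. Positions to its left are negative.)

Execution trace (head position shown):
Step 0: [t0]020  (head at position 0)
Step 1: move left → [tA]□□20  (head at position -1)

After 1 step, the head is at position -1.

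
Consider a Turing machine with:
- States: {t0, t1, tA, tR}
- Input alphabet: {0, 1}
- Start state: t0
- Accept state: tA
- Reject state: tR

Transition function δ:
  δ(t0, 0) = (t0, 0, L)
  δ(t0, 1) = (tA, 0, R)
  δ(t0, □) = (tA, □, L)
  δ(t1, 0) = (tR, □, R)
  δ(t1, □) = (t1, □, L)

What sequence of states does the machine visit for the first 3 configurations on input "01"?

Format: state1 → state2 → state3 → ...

Execution trace:
Initial: [t0]01
Step 1: δ(t0, 0) = (t0, 0, L) → [t0]□01
Step 2: δ(t0, □) = (tA, □, L) → [tA]□□01

The machine reaches the accept state tA and halts.

State sequence: t0 → t0 → tA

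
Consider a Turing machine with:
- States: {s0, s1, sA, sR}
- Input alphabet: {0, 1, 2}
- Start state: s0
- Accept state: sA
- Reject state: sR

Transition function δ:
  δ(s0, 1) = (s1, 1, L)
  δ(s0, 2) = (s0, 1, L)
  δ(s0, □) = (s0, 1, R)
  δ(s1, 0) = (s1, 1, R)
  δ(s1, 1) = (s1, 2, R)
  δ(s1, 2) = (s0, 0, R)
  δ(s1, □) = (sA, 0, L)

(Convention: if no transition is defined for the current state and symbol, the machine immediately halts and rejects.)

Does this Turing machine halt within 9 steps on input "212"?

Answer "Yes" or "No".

Execution trace:
Initial: [s0]212
Step 1: δ(s0, 2) = (s0, 1, L) → [s0]□112
Step 2: δ(s0, □) = (s0, 1, R) → 1[s0]112
Step 3: δ(s0, 1) = (s1, 1, L) → [s1]1112
Step 4: δ(s1, 1) = (s1, 2, R) → 2[s1]112
Step 5: δ(s1, 1) = (s1, 2, R) → 22[s1]12
Step 6: δ(s1, 1) = (s1, 2, R) → 222[s1]2
Step 7: δ(s1, 2) = (s0, 0, R) → 2220[s0]□
Step 8: δ(s0, □) = (s0, 1, R) → 22201[s0]□
Step 9: δ(s0, □) = (s0, 1, R) → 222011[s0]□

The machine has not reached a halting state after 9 steps.
The machine did not halt within the 9-step bound.

Answer: No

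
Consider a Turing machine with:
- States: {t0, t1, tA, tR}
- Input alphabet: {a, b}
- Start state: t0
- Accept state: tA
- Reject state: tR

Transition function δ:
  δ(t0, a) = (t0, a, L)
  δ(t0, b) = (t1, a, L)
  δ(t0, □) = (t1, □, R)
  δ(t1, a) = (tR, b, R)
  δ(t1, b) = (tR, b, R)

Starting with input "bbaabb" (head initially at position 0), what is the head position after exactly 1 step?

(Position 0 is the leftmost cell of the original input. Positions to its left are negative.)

Execution trace (head position shown):
Step 0: [t0]bbaabb  (head at position 0)
Step 1: move left → [t1]□abaabb  (head at position -1)

After 1 step, the head is at position -1.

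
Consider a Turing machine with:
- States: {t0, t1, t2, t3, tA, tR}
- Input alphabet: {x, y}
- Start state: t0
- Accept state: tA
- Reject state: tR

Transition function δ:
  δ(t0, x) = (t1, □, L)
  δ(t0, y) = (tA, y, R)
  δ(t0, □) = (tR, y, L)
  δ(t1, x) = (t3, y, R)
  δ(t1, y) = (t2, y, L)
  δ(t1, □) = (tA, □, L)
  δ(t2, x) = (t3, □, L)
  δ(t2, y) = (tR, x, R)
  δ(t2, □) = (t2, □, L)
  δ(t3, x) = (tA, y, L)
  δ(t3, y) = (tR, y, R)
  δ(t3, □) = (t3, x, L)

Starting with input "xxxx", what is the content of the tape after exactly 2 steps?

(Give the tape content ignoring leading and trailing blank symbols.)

Execution trace:
Initial: [t0]xxxx
Step 1: δ(t0, x) = (t1, □, L) → [t1]□□xxx
Step 2: δ(t1, □) = (tA, □, L) → [tA]□□□xxx

The machine reaches the accept state tA and halts.

After 2 steps, the tape (ignoring leading/trailing blanks) is: xxx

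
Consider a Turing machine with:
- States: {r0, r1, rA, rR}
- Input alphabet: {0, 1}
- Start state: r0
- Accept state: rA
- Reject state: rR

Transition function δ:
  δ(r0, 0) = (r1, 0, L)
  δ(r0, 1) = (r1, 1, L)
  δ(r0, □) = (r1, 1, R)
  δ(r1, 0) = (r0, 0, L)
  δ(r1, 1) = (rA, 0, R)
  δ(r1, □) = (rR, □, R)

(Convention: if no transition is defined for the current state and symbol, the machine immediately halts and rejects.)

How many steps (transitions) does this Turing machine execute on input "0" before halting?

Execution trace:
Initial: [r0]0
Step 1: δ(r0, 0) = (r1, 0, L) → [r1]□0
Step 2: δ(r1, □) = (rR, □, R) → □[rR]0

The machine reaches the reject state rR and halts.

The machine executed 2 steps before halting.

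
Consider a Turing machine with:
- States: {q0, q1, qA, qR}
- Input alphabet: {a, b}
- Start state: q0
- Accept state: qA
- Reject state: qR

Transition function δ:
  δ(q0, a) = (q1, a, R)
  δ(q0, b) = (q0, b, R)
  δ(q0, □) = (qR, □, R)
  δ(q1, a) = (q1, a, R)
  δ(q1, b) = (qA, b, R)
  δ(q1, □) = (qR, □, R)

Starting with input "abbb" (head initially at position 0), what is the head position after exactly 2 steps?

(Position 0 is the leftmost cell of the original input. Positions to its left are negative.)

Execution trace (head position shown):
Step 0: [q0]abbb  (head at position 0)
Step 1: move right → a[q1]bbb  (head at position 1)
Step 2: move right → ab[qA]bb  (head at position 2)

After 2 steps, the head is at position 2.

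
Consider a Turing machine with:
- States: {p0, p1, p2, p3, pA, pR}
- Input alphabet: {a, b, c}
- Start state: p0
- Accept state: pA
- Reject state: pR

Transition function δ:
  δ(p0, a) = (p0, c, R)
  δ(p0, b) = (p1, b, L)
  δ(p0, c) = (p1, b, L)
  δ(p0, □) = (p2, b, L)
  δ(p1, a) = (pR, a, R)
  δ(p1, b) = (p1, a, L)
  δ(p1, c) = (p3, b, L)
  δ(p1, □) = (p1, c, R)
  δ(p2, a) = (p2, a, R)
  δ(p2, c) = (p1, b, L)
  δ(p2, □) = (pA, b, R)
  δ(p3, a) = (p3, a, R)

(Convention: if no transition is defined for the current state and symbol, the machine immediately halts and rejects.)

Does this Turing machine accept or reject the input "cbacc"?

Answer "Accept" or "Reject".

Execution trace:
Initial: [p0]cbacc
Step 1: δ(p0, c) = (p1, b, L) → [p1]□bbacc
Step 2: δ(p1, □) = (p1, c, R) → c[p1]bbacc
Step 3: δ(p1, b) = (p1, a, L) → [p1]cabacc
Step 4: δ(p1, c) = (p3, b, L) → [p3]□babacc

No transition is defined for δ(p3, □). By convention the machine halts and rejects.

Answer: Reject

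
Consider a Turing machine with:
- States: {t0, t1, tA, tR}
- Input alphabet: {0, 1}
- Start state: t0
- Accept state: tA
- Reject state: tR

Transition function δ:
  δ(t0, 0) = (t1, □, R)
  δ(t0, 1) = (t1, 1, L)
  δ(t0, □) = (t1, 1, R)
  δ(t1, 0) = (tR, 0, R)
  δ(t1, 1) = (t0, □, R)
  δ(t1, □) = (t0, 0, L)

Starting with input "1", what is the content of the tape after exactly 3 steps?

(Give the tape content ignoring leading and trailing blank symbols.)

Execution trace:
Initial: [t0]1
Step 1: δ(t0, 1) = (t1, 1, L) → [t1]□1
Step 2: δ(t1, □) = (t0, 0, L) → [t0]□01
Step 3: δ(t0, □) = (t1, 1, R) → 1[t1]01

After 3 steps, the tape (ignoring leading/trailing blanks) is: 101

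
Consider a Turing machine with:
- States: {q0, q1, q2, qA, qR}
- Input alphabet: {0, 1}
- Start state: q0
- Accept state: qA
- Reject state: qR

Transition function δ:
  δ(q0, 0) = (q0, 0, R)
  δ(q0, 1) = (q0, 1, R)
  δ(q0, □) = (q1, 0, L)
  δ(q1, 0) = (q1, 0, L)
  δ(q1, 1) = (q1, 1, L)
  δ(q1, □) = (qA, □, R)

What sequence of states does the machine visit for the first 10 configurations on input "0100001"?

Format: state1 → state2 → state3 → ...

Execution trace:
Initial: [q0]0100001
Step 1: δ(q0, 0) = (q0, 0, R) → 0[q0]100001
Step 2: δ(q0, 1) = (q0, 1, R) → 01[q0]00001
Step 3: δ(q0, 0) = (q0, 0, R) → 010[q0]0001
Step 4: δ(q0, 0) = (q0, 0, R) → 0100[q0]001
Step 5: δ(q0, 0) = (q0, 0, R) → 01000[q0]01
Step 6: δ(q0, 0) = (q0, 0, R) → 010000[q0]1
Step 7: δ(q0, 1) = (q0, 1, R) → 0100001[q0]□
Step 8: δ(q0, □) = (q1, 0, L) → 010000[q1]10
Step 9: δ(q1, 1) = (q1, 1, L) → 01000[q1]010

State sequence: q0 → q0 → q0 → q0 → q0 → q0 → q0 → q0 → q1 → q1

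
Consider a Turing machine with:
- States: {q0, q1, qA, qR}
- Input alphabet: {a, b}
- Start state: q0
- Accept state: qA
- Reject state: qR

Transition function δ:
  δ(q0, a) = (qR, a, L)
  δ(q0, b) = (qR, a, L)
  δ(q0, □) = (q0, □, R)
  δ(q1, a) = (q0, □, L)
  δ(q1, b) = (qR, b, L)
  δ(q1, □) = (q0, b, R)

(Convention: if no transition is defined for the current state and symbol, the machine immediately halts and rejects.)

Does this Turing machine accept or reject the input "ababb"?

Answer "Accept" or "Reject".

Execution trace:
Initial: [q0]ababb
Step 1: δ(q0, a) = (qR, a, L) → [qR]□ababb

The machine reaches the reject state qR and halts.

Answer: Reject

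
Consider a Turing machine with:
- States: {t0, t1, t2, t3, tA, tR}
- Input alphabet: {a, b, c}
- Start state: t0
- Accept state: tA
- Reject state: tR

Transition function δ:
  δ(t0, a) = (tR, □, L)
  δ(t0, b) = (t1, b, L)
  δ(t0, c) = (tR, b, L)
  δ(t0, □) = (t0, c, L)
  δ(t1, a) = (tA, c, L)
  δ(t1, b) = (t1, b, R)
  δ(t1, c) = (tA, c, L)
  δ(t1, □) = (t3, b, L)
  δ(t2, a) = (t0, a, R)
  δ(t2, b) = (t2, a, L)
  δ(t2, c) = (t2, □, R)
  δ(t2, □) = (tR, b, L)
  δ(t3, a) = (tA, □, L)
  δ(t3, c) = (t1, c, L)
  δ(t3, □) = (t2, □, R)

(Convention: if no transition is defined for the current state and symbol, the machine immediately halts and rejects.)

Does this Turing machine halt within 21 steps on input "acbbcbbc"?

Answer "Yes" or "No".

Execution trace:
Initial: [t0]acbbcbbc
Step 1: δ(t0, a) = (tR, □, L) → [tR]□□cbbcbbc

The machine reaches the reject state tR and halts.
The machine halted after 1 step (within the 21-step bound).

Answer: Yes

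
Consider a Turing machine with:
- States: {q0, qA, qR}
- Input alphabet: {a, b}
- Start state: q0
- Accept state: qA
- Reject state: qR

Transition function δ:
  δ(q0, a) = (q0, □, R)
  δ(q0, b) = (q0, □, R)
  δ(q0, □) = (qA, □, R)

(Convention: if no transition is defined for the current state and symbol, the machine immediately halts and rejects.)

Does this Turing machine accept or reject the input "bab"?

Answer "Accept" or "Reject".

Execution trace:
Initial: [q0]bab
Step 1: δ(q0, b) = (q0, □, R) → □[q0]ab
Step 2: δ(q0, a) = (q0, □, R) → □□[q0]b
Step 3: δ(q0, b) = (q0, □, R) → □□□[q0]□
Step 4: δ(q0, □) = (qA, □, R) → □□□□[qA]□

The machine reaches the accept state qA and halts.

Answer: Accept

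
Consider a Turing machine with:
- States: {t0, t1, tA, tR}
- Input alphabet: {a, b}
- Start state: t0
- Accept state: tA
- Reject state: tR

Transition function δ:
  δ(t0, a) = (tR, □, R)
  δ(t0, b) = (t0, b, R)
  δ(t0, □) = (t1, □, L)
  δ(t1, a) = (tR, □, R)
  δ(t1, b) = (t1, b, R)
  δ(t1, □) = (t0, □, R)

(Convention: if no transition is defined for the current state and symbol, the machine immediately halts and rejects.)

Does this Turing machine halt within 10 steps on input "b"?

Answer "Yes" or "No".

Execution trace:
Initial: [t0]b
Step 1: δ(t0, b) = (t0, b, R) → b[t0]□
Step 2: δ(t0, □) = (t1, □, L) → [t1]b□
Step 3: δ(t1, b) = (t1, b, R) → b[t1]□
Step 4: δ(t1, □) = (t0, □, R) → b□[t0]□
Step 5: δ(t0, □) = (t1, □, L) → b[t1]□□
Step 6: δ(t1, □) = (t0, □, R) → b□[t0]□
Step 7: δ(t0, □) = (t1, □, L) → b[t1]□□
Step 8: δ(t1, □) = (t0, □, R) → b□[t0]□
Step 9: δ(t0, □) = (t1, □, L) → b[t1]□□
Step 10: δ(t1, □) = (t0, □, R) → b□[t0]□

The machine has not reached a halting state after 10 steps.
The machine did not halt within the 10-step bound.

Answer: No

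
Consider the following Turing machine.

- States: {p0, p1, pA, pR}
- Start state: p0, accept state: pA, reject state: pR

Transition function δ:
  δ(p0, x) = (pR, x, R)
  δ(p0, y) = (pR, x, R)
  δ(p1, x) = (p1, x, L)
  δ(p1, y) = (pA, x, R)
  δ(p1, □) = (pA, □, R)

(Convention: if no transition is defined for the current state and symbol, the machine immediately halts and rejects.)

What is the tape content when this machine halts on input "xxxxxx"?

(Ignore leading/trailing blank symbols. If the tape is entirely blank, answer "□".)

Execution trace:
Initial: [p0]xxxxxx
Step 1: δ(p0, x) = (pR, x, R) → x[pR]xxxxx

The machine reaches the reject state pR and halts.

Final tape (ignoring leading/trailing blanks): xxxxxx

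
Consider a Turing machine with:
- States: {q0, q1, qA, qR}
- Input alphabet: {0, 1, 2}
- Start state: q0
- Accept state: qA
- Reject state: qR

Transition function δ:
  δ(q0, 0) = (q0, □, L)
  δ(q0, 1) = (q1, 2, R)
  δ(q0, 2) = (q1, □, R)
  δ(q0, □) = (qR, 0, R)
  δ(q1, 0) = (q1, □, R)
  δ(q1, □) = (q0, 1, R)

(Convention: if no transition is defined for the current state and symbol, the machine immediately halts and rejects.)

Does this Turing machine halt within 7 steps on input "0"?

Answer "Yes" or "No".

Execution trace:
Initial: [q0]0
Step 1: δ(q0, 0) = (q0, □, L) → [q0]□□
Step 2: δ(q0, □) = (qR, 0, R) → 0[qR]□

The machine reaches the reject state qR and halts.
The machine halted after 2 steps (within the 7-step bound).

Answer: Yes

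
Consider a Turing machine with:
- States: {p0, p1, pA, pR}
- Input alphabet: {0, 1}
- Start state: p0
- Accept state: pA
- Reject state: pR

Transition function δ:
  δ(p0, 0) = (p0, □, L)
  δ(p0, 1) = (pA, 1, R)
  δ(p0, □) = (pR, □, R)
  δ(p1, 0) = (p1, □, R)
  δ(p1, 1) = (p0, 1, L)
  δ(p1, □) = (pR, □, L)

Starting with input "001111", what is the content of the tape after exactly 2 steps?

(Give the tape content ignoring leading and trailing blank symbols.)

Execution trace:
Initial: [p0]001111
Step 1: δ(p0, 0) = (p0, □, L) → [p0]□□01111
Step 2: δ(p0, □) = (pR, □, R) → □[pR]□01111

The machine reaches the reject state pR and halts.

After 2 steps, the tape (ignoring leading/trailing blanks) is: 01111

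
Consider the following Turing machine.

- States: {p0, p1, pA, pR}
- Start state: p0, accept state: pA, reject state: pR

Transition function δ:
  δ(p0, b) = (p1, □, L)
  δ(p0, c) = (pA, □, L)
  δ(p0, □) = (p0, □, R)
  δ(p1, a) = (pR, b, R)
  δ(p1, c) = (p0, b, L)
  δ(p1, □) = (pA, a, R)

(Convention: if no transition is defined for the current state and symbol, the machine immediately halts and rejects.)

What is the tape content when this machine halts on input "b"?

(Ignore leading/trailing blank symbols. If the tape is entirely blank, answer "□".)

Execution trace:
Initial: [p0]b
Step 1: δ(p0, b) = (p1, □, L) → [p1]□□
Step 2: δ(p1, □) = (pA, a, R) → a[pA]□

The machine reaches the accept state pA and halts.

Final tape (ignoring leading/trailing blanks): a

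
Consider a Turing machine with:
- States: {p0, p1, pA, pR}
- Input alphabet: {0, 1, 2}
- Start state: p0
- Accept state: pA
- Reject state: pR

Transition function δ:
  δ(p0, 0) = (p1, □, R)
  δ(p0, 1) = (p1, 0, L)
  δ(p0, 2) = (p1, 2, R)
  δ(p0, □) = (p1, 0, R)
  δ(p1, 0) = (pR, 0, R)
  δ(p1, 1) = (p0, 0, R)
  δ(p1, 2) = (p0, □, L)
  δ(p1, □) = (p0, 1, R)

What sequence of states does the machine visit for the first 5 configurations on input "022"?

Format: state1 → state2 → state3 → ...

Execution trace:
Initial: [p0]022
Step 1: δ(p0, 0) = (p1, □, R) → □[p1]22
Step 2: δ(p1, 2) = (p0, □, L) → [p0]□□2
Step 3: δ(p0, □) = (p1, 0, R) → 0[p1]□2
Step 4: δ(p1, □) = (p0, 1, R) → 01[p0]2

State sequence: p0 → p1 → p0 → p1 → p0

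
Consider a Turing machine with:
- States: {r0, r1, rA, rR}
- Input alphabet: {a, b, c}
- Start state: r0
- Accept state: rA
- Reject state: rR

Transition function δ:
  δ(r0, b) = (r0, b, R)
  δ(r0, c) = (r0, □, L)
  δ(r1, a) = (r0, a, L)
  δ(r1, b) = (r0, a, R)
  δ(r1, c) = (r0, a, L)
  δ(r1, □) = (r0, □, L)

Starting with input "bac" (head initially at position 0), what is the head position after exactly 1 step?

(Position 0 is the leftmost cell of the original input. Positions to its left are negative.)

Execution trace (head position shown):
Step 0: [r0]bac  (head at position 0)
Step 1: move right → b[r0]ac  (head at position 1)

After 1 step, the head is at position 1.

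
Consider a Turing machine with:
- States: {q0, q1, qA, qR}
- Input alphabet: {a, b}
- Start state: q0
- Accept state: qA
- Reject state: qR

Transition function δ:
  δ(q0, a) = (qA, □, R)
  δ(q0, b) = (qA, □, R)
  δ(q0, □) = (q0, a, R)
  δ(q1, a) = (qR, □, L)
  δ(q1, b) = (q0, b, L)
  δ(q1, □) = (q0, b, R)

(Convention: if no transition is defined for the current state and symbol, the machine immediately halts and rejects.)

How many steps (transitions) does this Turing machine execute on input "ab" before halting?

Execution trace:
Initial: [q0]ab
Step 1: δ(q0, a) = (qA, □, R) → □[qA]b

The machine reaches the accept state qA and halts.

The machine executed 1 step before halting.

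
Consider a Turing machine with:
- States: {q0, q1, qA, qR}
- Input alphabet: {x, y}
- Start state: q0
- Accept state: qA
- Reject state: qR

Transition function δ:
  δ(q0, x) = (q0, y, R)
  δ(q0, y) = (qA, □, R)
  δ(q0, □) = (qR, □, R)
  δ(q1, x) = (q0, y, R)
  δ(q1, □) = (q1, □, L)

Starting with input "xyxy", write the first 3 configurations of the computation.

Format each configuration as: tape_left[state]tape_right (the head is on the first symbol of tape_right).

Transitions applied:
Step 1: δ(q0, x) = (q0, y, R)
Step 2: δ(q0, y) = (qA, □, R)

The first 3 configurations are:
[q0]xyxy ⊢ y[q0]yxy ⊢ y□[qA]xy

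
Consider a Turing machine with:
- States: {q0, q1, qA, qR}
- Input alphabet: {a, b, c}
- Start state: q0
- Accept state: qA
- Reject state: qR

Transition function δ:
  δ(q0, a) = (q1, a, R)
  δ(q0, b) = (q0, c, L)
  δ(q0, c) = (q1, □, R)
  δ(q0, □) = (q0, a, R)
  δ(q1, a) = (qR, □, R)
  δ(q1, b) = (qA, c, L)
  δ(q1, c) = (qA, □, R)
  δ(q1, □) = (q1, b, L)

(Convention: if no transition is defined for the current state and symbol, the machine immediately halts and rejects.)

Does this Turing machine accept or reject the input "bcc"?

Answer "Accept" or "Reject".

Execution trace:
Initial: [q0]bcc
Step 1: δ(q0, b) = (q0, c, L) → [q0]□ccc
Step 2: δ(q0, □) = (q0, a, R) → a[q0]ccc
Step 3: δ(q0, c) = (q1, □, R) → a□[q1]cc
Step 4: δ(q1, c) = (qA, □, R) → a□□[qA]c

The machine reaches the accept state qA and halts.

Answer: Accept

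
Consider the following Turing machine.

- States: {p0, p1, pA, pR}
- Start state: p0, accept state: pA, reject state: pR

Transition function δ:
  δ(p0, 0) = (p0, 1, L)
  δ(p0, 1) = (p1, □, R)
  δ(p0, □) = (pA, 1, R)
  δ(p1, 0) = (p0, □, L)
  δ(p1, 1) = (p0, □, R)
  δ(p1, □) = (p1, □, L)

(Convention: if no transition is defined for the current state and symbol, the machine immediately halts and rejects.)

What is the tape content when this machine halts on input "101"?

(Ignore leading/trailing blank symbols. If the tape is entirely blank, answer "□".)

Execution trace:
Initial: [p0]101
Step 1: δ(p0, 1) = (p1, □, R) → □[p1]01
Step 2: δ(p1, 0) = (p0, □, L) → [p0]□□1
Step 3: δ(p0, □) = (pA, 1, R) → 1[pA]□1

The machine reaches the accept state pA and halts.

Final tape (ignoring leading/trailing blanks): 1□1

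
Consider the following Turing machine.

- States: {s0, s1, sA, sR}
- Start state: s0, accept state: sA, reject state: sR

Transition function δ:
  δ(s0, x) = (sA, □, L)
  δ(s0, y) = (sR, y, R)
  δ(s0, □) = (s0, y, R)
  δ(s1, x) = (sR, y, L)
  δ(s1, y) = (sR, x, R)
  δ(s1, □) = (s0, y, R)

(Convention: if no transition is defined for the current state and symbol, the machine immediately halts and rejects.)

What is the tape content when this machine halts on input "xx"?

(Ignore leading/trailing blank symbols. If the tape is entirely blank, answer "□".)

Execution trace:
Initial: [s0]xx
Step 1: δ(s0, x) = (sA, □, L) → [sA]□□x

The machine reaches the accept state sA and halts.

Final tape (ignoring leading/trailing blanks): x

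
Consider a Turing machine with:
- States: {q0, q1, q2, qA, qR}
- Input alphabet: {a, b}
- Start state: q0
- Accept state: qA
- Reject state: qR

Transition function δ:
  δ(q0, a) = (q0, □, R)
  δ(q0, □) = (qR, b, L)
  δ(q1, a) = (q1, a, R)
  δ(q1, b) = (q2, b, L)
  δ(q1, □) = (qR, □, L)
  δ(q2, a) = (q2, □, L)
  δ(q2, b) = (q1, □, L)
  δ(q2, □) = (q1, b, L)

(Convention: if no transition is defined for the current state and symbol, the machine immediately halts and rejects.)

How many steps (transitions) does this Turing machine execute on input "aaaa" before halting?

Execution trace:
Initial: [q0]aaaa
Step 1: δ(q0, a) = (q0, □, R) → □[q0]aaa
Step 2: δ(q0, a) = (q0, □, R) → □□[q0]aa
Step 3: δ(q0, a) = (q0, □, R) → □□□[q0]a
Step 4: δ(q0, a) = (q0, □, R) → □□□□[q0]□
Step 5: δ(q0, □) = (qR, b, L) → □□□[qR]□b

The machine reaches the reject state qR and halts.

The machine executed 5 steps before halting.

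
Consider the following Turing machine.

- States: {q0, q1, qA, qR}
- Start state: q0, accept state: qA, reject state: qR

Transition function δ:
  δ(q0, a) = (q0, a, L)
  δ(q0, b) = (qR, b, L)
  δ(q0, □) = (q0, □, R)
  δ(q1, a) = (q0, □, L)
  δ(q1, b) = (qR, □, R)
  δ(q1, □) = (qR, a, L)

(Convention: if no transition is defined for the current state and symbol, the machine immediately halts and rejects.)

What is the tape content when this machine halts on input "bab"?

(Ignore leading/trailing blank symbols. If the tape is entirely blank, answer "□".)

Execution trace:
Initial: [q0]bab
Step 1: δ(q0, b) = (qR, b, L) → [qR]□bab

The machine reaches the reject state qR and halts.

Final tape (ignoring leading/trailing blanks): bab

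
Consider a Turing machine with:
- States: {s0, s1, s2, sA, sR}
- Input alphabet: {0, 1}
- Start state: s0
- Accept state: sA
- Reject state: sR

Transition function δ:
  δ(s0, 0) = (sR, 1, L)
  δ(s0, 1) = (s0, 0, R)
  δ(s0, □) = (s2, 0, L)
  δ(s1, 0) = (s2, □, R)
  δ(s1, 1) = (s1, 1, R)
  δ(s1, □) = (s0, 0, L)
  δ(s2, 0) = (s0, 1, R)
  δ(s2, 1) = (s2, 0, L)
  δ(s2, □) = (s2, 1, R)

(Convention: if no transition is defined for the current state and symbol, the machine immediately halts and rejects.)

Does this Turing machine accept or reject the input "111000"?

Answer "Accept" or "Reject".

Execution trace:
Initial: [s0]111000
Step 1: δ(s0, 1) = (s0, 0, R) → 0[s0]11000
Step 2: δ(s0, 1) = (s0, 0, R) → 00[s0]1000
Step 3: δ(s0, 1) = (s0, 0, R) → 000[s0]000
Step 4: δ(s0, 0) = (sR, 1, L) → 00[sR]0100

The machine reaches the reject state sR and halts.

Answer: Reject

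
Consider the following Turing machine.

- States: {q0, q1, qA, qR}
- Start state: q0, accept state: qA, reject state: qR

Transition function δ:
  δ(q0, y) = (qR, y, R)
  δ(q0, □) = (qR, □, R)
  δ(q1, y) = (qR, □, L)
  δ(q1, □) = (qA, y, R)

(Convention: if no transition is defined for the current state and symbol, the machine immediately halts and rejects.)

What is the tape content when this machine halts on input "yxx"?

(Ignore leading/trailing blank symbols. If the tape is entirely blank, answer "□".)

Execution trace:
Initial: [q0]yxx
Step 1: δ(q0, y) = (qR, y, R) → y[qR]xx

The machine reaches the reject state qR and halts.

Final tape (ignoring leading/trailing blanks): yxx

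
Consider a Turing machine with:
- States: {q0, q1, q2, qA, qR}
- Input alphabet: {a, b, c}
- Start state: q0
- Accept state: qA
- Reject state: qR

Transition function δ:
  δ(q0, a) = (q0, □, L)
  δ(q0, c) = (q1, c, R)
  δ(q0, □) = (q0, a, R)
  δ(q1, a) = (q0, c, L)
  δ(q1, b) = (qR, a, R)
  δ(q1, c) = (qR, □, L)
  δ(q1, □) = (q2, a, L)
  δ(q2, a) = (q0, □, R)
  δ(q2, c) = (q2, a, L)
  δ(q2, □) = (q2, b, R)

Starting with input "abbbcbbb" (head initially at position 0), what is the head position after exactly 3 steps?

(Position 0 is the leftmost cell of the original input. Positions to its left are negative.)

Execution trace (head position shown):
Step 0: [q0]abbbcbbb  (head at position 0)
Step 1: move left → [q0]□□bbbcbbb  (head at position -1)
Step 2: move right → a[q0]□bbbcbbb  (head at position 0)
Step 3: move right → aa[q0]bbbcbbb  (head at position 1)

After 3 steps, the head is at position 1.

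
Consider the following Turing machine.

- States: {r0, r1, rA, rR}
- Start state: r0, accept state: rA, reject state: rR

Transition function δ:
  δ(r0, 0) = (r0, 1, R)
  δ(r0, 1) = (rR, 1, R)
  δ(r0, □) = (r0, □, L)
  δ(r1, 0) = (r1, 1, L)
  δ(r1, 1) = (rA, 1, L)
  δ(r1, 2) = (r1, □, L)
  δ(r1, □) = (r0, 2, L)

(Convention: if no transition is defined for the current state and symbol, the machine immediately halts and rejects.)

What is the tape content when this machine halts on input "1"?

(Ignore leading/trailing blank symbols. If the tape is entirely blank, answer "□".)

Execution trace:
Initial: [r0]1
Step 1: δ(r0, 1) = (rR, 1, R) → 1[rR]□

The machine reaches the reject state rR and halts.

Final tape (ignoring leading/trailing blanks): 1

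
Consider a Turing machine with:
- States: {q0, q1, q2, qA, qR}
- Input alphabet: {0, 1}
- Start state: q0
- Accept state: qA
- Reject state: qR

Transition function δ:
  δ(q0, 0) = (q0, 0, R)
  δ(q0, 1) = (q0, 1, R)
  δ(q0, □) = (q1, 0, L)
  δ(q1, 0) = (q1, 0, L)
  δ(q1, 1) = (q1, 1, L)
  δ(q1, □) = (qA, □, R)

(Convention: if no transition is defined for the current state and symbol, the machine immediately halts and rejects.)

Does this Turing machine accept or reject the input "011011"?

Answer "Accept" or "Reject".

Execution trace:
Initial: [q0]011011
Step 1: δ(q0, 0) = (q0, 0, R) → 0[q0]11011
Step 2: δ(q0, 1) = (q0, 1, R) → 01[q0]1011
Step 3: δ(q0, 1) = (q0, 1, R) → 011[q0]011
Step 4: δ(q0, 0) = (q0, 0, R) → 0110[q0]11
Step 5: δ(q0, 1) = (q0, 1, R) → 01101[q0]1
Step 6: δ(q0, 1) = (q0, 1, R) → 011011[q0]□
Step 7: δ(q0, □) = (q1, 0, L) → 01101[q1]10
Step 8: δ(q1, 1) = (q1, 1, L) → 0110[q1]110
Step 9: δ(q1, 1) = (q1, 1, L) → 011[q1]0110
Step 10: δ(q1, 0) = (q1, 0, L) → 01[q1]10110
Step 11: δ(q1, 1) = (q1, 1, L) → 0[q1]110110
Step 12: δ(q1, 1) = (q1, 1, L) → [q1]0110110
Step 13: δ(q1, 0) = (q1, 0, L) → [q1]□0110110
Step 14: δ(q1, □) = (qA, □, R) → □[qA]0110110

The machine reaches the accept state qA and halts.

Answer: Accept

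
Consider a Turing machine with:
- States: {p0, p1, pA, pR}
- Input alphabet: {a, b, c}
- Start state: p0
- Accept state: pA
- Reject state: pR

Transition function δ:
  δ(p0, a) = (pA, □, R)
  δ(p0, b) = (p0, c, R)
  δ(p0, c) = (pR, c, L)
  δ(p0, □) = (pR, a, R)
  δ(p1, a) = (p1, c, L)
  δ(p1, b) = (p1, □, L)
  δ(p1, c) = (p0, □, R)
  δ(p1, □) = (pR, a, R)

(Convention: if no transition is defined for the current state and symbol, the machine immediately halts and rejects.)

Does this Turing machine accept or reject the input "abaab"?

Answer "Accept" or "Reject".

Execution trace:
Initial: [p0]abaab
Step 1: δ(p0, a) = (pA, □, R) → □[pA]baab

The machine reaches the accept state pA and halts.

Answer: Accept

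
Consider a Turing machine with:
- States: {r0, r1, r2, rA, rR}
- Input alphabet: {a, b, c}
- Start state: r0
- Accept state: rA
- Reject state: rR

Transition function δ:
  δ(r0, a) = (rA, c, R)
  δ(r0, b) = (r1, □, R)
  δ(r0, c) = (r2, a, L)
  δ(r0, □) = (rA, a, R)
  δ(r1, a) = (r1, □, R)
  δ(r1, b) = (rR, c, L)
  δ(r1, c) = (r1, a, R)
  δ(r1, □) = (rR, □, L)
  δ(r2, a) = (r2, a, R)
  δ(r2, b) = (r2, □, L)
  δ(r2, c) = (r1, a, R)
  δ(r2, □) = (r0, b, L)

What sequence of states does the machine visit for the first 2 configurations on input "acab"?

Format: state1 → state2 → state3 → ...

Execution trace:
Initial: [r0]acab
Step 1: δ(r0, a) = (rA, c, R) → c[rA]cab

The machine reaches the accept state rA and halts.

State sequence: r0 → rA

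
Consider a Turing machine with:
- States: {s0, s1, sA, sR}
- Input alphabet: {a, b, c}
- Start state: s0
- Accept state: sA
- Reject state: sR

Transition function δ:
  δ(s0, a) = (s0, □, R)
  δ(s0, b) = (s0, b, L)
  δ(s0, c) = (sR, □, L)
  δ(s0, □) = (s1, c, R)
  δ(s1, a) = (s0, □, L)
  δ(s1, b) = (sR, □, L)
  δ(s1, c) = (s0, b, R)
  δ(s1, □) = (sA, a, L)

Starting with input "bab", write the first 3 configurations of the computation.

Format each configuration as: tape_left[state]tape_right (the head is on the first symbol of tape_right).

Transitions applied:
Step 1: δ(s0, b) = (s0, b, L)
Step 2: δ(s0, □) = (s1, c, R)

The first 3 configurations are:
[s0]bab ⊢ [s0]□bab ⊢ c[s1]bab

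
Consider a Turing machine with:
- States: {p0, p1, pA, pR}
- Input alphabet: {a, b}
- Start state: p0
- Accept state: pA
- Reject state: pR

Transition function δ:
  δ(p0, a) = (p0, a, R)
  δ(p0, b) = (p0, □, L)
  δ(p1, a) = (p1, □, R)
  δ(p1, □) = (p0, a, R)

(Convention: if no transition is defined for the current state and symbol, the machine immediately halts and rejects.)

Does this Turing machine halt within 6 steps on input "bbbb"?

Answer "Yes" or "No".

Execution trace:
Initial: [p0]bbbb
Step 1: δ(p0, b) = (p0, □, L) → [p0]□□bbb

No transition is defined for δ(p0, □). By convention the machine halts and rejects.
The machine halted after 1 step (within the 6-step bound).

Answer: Yes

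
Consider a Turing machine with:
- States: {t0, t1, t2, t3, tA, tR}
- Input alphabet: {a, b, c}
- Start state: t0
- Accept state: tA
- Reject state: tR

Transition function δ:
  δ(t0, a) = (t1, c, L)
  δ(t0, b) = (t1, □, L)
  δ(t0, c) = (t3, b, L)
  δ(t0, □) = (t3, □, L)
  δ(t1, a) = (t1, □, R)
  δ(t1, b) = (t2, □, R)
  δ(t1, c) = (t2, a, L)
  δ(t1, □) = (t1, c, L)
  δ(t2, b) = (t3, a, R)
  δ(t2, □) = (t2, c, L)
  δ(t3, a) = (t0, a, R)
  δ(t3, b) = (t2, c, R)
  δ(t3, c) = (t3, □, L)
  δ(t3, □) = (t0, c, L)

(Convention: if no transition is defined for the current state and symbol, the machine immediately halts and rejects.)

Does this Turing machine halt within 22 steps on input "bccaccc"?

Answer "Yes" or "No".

Execution trace:
Initial: [t0]bccaccc
Step 1: δ(t0, b) = (t1, □, L) → [t1]□□ccaccc
Step 2: δ(t1, □) = (t1, c, L) → [t1]□c□ccaccc
Step 3: δ(t1, □) = (t1, c, L) → [t1]□cc□ccaccc
Step 4: δ(t1, □) = (t1, c, L) → [t1]□ccc□ccaccc
Step 5: δ(t1, □) = (t1, c, L) → [t1]□cccc□ccaccc
Step 6: δ(t1, □) = (t1, c, L) → [t1]□ccccc□ccaccc
Step 7: δ(t1, □) = (t1, c, L) → [t1]□cccccc□ccaccc
Step 8: δ(t1, □) = (t1, c, L) → [t1]□ccccccc□ccaccc
Step 9: δ(t1, □) = (t1, c, L) → [t1]□cccccccc□ccaccc
Step 10: δ(t1, □) = (t1, c, L) → [t1]□ccccccccc□ccaccc
Step 11: δ(t1, □) = (t1, c, L) → [t1]□cccccccccc□ccaccc
Step 12: δ(t1, □) = (t1, c, L) → [t1]□ccccccccccc□ccaccc
Step 13: δ(t1, □) = (t1, c, L) → [t1]□cccccccccccc□ccaccc
Step 14: δ(t1, □) = (t1, c, L) → [t1]□ccccccccccccc□ccaccc
Step 15: δ(t1, □) = (t1, c, L) → [t1]□cccccccccccccc□ccaccc
Step 16: δ(t1, □) = (t1, c, L) → [t1]□ccccccccccccccc□ccaccc
Step 17: δ(t1, □) = (t1, c, L) → [t1]□cccccccccccccccc□ccaccc
Step 18: δ(t1, □) = (t1, c, L) → [t1]□ccccccccccccccccc□ccaccc
Step 19: δ(t1, □) = (t1, c, L) → [t1]□cccccccccccccccccc□ccaccc
Step 20: δ(t1, □) = (t1, c, L) → [t1]□ccccccccccccccccccc□ccaccc
Step 21: δ(t1, □) = (t1, c, L) → [t1]□cccccccccccccccccccc□ccaccc
Step 22: δ(t1, □) = (t1, c, L) → [t1]□ccccccccccccccccccccc□ccaccc

The machine has not reached a halting state after 22 steps.
The machine did not halt within the 22-step bound.

Answer: No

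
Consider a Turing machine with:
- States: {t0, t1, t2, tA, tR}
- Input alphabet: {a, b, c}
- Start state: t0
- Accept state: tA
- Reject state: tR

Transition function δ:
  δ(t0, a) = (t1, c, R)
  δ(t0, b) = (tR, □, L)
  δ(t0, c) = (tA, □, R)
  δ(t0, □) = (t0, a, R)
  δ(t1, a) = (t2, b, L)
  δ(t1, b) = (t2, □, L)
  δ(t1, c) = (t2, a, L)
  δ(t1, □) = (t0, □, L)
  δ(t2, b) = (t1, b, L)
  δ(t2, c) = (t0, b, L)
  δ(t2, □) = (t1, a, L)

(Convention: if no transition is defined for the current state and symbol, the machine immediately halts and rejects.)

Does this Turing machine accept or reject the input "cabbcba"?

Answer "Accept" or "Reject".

Execution trace:
Initial: [t0]cabbcba
Step 1: δ(t0, c) = (tA, □, R) → □[tA]abbcba

The machine reaches the accept state tA and halts.

Answer: Accept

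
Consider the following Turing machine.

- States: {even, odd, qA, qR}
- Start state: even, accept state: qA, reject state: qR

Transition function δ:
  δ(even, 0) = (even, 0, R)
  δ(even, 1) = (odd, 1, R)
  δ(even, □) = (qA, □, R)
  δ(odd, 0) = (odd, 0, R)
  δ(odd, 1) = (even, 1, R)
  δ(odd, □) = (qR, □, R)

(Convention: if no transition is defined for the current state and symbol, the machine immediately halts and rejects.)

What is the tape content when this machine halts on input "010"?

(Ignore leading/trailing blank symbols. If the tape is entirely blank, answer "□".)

Execution trace:
Initial: [even]010
Step 1: δ(even, 0) = (even, 0, R) → 0[even]10
Step 2: δ(even, 1) = (odd, 1, R) → 01[odd]0
Step 3: δ(odd, 0) = (odd, 0, R) → 010[odd]□
Step 4: δ(odd, □) = (qR, □, R) → 010□[qR]□

The machine reaches the reject state qR and halts.

Final tape (ignoring leading/trailing blanks): 010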